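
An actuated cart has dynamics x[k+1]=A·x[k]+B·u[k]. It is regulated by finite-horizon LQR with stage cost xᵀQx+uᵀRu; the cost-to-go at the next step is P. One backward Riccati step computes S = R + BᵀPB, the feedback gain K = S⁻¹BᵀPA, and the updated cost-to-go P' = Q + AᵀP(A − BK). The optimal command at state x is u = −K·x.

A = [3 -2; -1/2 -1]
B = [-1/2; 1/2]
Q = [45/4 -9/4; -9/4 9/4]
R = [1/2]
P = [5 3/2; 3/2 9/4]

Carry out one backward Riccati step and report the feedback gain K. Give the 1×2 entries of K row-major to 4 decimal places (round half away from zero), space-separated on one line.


BᵀP = [-1.7500 0.3750]
S = R + BᵀPB = [1/2] + [1.0625] = [1.5625]
BᵀPA = [-5.4375 3.1250]
K = S⁻¹·BᵀPA = [-3.4800 2.0000]
A−BK = [1.2600 -1.0000; 1.2400 -2.0000]
AᵀP(A−BK) = [22.1400 -21.0000; -21.0000 22.0000]
P' = Q + AᵀP(A−BK) = [33.3900 -23.2500; -23.2500 24.2500]
tr(P') = 57.6400

-3.4800 2.0000


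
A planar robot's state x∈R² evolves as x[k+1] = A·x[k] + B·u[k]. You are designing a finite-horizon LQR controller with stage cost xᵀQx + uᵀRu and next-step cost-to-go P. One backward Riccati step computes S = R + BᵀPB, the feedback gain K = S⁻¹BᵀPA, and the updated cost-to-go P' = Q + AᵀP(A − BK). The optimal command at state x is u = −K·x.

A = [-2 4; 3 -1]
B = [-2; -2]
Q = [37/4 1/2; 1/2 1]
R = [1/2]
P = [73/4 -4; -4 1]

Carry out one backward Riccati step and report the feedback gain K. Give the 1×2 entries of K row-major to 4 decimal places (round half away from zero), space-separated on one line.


BᵀP = [-28.5000 6.0000]
S = R + BᵀPB = [1/2] + [45.0000] = [45.5000]
BᵀPA = [75.0000 -120.0000]
K = S⁻¹·BᵀPA = [1.6484 -2.6374]
A−BK = [1.2967 -1.2747; 6.2967 -6.2747]
AᵀP(A−BK) = [6.3736 -7.1978; -7.1978 8.5165]
P' = Q + AᵀP(A−BK) = [15.6236 -6.6978; -6.6978 9.5165]
tr(P') = 25.1401

1.6484 -2.6374


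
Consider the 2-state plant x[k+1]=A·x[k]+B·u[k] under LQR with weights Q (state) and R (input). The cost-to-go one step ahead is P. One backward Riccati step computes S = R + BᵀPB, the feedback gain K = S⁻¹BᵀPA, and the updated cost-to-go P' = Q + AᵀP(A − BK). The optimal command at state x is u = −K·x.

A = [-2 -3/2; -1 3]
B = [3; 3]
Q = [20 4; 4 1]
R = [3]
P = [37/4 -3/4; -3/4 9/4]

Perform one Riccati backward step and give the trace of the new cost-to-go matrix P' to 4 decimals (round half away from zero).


BᵀP = [25.5000 4.5000]
S = R + BᵀPB = [3] + [90.0000] = [93.0000]
BᵀPA = [-55.5000 -24.7500]
K = S⁻¹·BᵀPA = [-0.5968 -0.2661]
A−BK = [-0.2097 -0.7016; 0.7903 3.7984]
AᵀP(A−BK) = [3.1290 9.6048; 9.6048 41.2258]
P' = Q + AᵀP(A−BK) = [23.1290 13.6048; 13.6048 42.2258]
tr(P') = 65.3548

65.3548


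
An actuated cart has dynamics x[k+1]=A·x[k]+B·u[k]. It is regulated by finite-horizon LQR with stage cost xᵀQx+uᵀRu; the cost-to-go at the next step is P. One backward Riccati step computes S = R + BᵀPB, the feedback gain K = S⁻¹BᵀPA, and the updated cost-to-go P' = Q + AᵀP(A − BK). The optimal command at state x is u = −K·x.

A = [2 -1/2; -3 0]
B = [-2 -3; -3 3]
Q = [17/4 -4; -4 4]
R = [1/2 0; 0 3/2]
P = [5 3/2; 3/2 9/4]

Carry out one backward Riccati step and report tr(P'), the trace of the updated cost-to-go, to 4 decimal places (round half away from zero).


9.2080

BᵀP = [-14.5000 -9.7500; -10.5000 2.2500]
S = R + BᵀPB = [1/2 0; 0 3/2] + [58.2500 14.2500; 14.2500 38.2500] = [58.7500 14.2500; 14.2500 39.7500]
BᵀPA = [0.2500 7.2500; -27.7500 5.2500]
K = S⁻¹·BᵀPA = [0.1901 0.1001; -0.7663 0.0962]
A−BK = [0.0814 -0.0113; -0.1308 0.0116]
AᵀP(A−BK) = [0.9385 -0.1054; -0.1054 0.0194]
P' = Q + AᵀP(A−BK) = [5.1885 -4.1054; -4.1054 4.0194]
tr(P') = 9.2080


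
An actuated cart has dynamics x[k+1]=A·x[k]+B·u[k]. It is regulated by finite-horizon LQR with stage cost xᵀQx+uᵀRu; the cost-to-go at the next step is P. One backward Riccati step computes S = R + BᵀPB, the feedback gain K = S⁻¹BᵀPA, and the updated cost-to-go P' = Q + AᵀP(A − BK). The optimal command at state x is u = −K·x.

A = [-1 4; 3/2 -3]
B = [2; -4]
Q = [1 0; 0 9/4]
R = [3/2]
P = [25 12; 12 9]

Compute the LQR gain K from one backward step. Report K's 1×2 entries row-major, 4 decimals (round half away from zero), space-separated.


BᵀP = [2.0000 -12.0000]
S = R + BᵀPB = [3/2] + [52.0000] = [53.5000]
BᵀPA = [-20.0000 44.0000]
K = S⁻¹·BᵀPA = [-0.3738 0.8224]
A−BK = [-0.2523 2.3551; 0.0047 0.2897]
AᵀP(A−BK) = [1.7734 -16.0514; -16.0514 156.8131]
P' = Q + AᵀP(A−BK) = [2.7734 -16.0514; -16.0514 159.0631]
tr(P') = 161.8364

-0.3738 0.8224


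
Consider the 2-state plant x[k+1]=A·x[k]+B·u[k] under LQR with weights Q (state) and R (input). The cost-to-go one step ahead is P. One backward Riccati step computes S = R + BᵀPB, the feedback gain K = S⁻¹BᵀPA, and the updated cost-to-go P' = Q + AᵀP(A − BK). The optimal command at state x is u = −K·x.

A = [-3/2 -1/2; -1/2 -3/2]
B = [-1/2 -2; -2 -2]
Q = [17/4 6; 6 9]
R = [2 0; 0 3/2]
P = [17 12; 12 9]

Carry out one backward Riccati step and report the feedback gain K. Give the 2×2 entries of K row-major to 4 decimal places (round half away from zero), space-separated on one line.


BᵀP = [-32.5000 -24.0000; -58.0000 -42.0000]
S = R + BᵀPB = [2 0; 0 3/2] + [64.2500 113.0000; 113.0000 200.0000] = [66.2500 113.0000; 113.0000 201.5000]
BᵀPA = [60.7500 52.2500; 108.0000 92.0000]
K = S⁻¹·BᵀPA = [0.0640 0.2281; 0.5001 0.3287]
A−BK = [-0.4678 0.2714; 0.6281 -0.3865]
AᵀP(A−BK) = [0.6024 0.1478; 0.1478 0.3452]
P' = Q + AᵀP(A−BK) = [4.8524 6.1478; 6.1478 9.3452]
tr(P') = 14.1976

0.0640 0.2281 0.5001 0.3287


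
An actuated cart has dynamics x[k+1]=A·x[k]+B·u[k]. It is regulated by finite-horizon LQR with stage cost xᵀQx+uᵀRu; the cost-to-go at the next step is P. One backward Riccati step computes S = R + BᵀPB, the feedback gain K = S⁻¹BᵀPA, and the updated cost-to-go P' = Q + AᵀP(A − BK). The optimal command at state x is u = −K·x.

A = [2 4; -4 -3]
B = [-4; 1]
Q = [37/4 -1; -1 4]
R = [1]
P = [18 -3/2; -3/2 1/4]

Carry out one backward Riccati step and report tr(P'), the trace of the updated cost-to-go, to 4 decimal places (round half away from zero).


BᵀP = [-73.5000 6.2500]
S = R + BᵀPB = [1] + [300.2500] = [301.2500]
BᵀPA = [-172.0000 -312.7500]
K = S⁻¹·BᵀPA = [-0.5710 -1.0382]
A−BK = [-0.2838 -0.1527; -3.4290 -1.9618]
AᵀP(A−BK) = [1.7959 1.4340; 1.4340 1.5610]
P' = Q + AᵀP(A−BK) = [11.0459 0.4340; 0.4340 5.5610]
tr(P') = 16.6068

16.6068


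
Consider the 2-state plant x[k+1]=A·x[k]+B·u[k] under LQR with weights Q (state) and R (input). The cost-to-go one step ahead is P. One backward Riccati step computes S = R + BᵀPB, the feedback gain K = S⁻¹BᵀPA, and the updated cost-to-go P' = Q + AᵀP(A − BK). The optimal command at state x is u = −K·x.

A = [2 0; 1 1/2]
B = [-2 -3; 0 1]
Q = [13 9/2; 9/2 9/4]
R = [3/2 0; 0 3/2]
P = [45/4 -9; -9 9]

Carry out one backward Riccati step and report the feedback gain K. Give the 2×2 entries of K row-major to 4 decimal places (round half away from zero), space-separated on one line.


BᵀP = [-22.5000 18.0000; -42.7500 36.0000]
S = R + BᵀPB = [3/2 0; 0 3/2] + [45.0000 85.5000; 85.5000 164.2500] = [46.5000 85.5000; 85.5000 165.7500]
BᵀPA = [-27.0000 9.0000; -49.5000 18.0000]
K = S⁻¹·BᵀPA = [-0.6119 -0.1190; 0.0170 0.1700]
A−BK = [0.8272 0.2720; 0.9830 0.3300]
AᵀP(A−BK) = [2.3201 0.7011; 0.7011 0.2613]
P' = Q + AᵀP(A−BK) = [15.3201 5.2011; 5.2011 2.5113]
tr(P') = 17.8314

-0.6119 -0.1190 0.0170 0.1700


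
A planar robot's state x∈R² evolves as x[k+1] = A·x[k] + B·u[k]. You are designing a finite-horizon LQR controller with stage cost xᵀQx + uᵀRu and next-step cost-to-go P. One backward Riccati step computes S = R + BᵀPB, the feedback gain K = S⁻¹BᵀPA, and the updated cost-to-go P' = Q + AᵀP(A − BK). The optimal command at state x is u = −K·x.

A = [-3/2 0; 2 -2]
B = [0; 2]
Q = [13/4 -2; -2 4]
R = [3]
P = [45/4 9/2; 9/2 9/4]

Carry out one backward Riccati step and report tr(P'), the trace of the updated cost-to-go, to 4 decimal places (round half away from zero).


15.1250

BᵀP = [9.0000 4.5000]
S = R + BᵀPB = [3] + [9.0000] = [12.0000]
BᵀPA = [-4.5000 -9.0000]
K = S⁻¹·BᵀPA = [-0.3750 -0.7500]
A−BK = [-1.5000 0.0000; 2.7500 -0.5000]
AᵀP(A−BK) = [5.6250 1.1250; 1.1250 2.2500]
P' = Q + AᵀP(A−BK) = [8.8750 -0.8750; -0.8750 6.2500]
tr(P') = 15.1250


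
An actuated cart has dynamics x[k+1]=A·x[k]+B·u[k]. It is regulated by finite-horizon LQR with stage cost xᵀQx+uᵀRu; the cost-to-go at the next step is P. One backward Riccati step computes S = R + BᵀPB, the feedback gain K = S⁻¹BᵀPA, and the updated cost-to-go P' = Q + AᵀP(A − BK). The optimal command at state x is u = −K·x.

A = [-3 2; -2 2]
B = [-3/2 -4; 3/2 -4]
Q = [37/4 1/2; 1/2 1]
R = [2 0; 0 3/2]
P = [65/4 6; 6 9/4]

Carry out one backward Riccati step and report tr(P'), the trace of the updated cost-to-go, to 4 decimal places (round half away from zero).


11.3070

BᵀP = [-15.3750 -5.6250; -89.0000 -33.0000]
S = R + BᵀPB = [2 0; 0 3/2] + [14.6250 84.0000; 84.0000 488.0000] = [16.6250 84.0000; 84.0000 489.5000]
BᵀPA = [57.3750 -42.0000; 333.0000 -244.0000]
K = S⁻¹·BᵀPA = [0.1045 -0.0582; 0.6624 -0.4885]
A−BK = [-0.1938 -0.0412; 0.4927 0.1334]
AᵀP(A−BK) = [0.6906 -0.4968; -0.4968 0.3664]
P' = Q + AᵀP(A−BK) = [9.9406 0.0032; 0.0032 1.3664]
tr(P') = 11.3070


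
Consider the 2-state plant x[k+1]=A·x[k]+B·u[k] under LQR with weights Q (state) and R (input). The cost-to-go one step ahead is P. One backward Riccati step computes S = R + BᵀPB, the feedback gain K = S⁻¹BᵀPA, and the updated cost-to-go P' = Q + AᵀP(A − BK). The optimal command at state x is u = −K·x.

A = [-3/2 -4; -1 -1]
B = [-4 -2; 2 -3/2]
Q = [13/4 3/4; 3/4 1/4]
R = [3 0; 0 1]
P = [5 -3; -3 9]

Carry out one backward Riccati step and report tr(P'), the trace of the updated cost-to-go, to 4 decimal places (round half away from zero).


BᵀP = [-26.0000 30.0000; -5.5000 -7.5000]
S = R + BᵀPB = [3 0; 0 1] + [164.0000 7.0000; 7.0000 22.2500] = [167.0000 7.0000; 7.0000 23.2500]
BᵀPA = [9.0000 74.0000; 15.7500 29.5000]
K = S⁻¹·BᵀPA = [0.0258 0.3949; 0.6696 1.1499]
A−BK = [-0.0574 -0.1205; -0.0472 -0.0649]
AᵀP(A−BK) = [0.4707 0.8346; 0.8346 1.8538]
P' = Q + AᵀP(A−BK) = [3.7207 1.5846; 1.5846 2.1038]
tr(P') = 5.8245

5.8245


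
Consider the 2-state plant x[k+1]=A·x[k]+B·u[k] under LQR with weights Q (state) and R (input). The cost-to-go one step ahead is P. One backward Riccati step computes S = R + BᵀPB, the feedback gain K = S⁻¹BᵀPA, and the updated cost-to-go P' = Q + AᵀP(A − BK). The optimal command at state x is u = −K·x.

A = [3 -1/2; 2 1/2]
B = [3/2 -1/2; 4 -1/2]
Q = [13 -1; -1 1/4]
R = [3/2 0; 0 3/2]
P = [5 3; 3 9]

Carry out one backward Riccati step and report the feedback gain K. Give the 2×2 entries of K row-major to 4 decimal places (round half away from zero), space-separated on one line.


0.5292 0.1084 -1.2497 0.3464

BᵀP = [19.5000 40.5000; -4.0000 -6.0000]
S = R + BᵀPB = [3/2 0; 0 3/2] + [191.2500 -30.0000; -30.0000 5.0000] = [192.7500 -30.0000; -30.0000 6.5000]
BᵀPA = [139.5000 10.5000; -24.0000 -1.0000]
K = S⁻¹·BᵀPA = [0.5292 0.1084; -1.2497 0.3464]
A−BK = [1.5813 -0.4894; -0.7418 0.2396]
AᵀP(A−BK) = [13.1796 -3.8066; -3.8066 1.2083]
P' = Q + AᵀP(A−BK) = [26.1796 -4.8066; -4.8066 1.4583]
tr(P') = 27.6379


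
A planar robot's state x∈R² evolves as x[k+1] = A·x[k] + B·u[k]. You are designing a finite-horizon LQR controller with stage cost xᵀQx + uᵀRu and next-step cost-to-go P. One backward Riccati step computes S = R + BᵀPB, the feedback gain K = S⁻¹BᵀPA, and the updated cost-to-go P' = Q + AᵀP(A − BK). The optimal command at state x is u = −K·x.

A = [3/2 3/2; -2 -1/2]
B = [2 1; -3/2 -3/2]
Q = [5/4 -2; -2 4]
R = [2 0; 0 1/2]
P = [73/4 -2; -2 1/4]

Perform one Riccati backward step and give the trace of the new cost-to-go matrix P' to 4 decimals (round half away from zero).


6.3380

BᵀP = [39.5000 -4.3750; 21.2500 -2.3750]
S = R + BᵀPB = [2 0; 0 1/2] + [85.5625 46.0625; 46.0625 24.8125] = [87.5625 46.0625; 46.0625 25.3125]
BᵀPA = [68.0000 61.4375; 36.6250 33.0625]
K = S⁻¹·BᵀPA = [0.3614 0.3401; 0.7893 0.6873]
A−BK = [-0.0120 0.1325; -0.2740 1.0411]
AᵀP(A−BK) = [0.5809 0.5143; 0.5143 0.5071]
P' = Q + AᵀP(A−BK) = [1.8309 -1.4857; -1.4857 4.5071]
tr(P') = 6.3380


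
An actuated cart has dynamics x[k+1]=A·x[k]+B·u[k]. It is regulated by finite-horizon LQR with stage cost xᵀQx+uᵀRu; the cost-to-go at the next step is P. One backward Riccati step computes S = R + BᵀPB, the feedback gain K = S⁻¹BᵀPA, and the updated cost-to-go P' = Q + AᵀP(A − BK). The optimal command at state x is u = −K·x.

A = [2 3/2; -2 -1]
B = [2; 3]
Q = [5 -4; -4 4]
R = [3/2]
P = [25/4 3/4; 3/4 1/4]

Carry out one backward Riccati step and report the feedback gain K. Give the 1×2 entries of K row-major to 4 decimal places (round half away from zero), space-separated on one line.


BᵀP = [14.7500 2.2500]
S = R + BᵀPB = [3/2] + [36.2500] = [37.7500]
BᵀPA = [25.0000 19.8750]
K = S⁻¹·BᵀPA = [0.6623 0.5265]
A−BK = [0.6755 0.4470; -3.9868 -2.5795]
AᵀP(A−BK) = [3.4437 2.3377; 2.3377 1.5985]
P' = Q + AᵀP(A−BK) = [8.4437 -1.6623; -1.6623 5.5985]
tr(P') = 14.0422

0.6623 0.5265


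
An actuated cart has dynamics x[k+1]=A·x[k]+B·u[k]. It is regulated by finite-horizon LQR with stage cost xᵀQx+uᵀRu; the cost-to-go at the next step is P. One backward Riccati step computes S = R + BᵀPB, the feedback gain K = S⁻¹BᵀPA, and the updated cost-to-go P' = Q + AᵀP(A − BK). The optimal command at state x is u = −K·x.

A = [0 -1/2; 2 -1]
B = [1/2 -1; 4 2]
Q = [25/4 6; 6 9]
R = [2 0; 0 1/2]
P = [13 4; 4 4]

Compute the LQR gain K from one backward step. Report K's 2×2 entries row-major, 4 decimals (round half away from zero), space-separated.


0.3902 -0.3868 0.2023 0.2756

BᵀP = [22.5000 18.0000; -5.0000 4.0000]
S = R + BᵀPB = [2 0; 0 1/2] + [83.2500 13.5000; 13.5000 13.0000] = [85.2500 13.5000; 13.5000 13.5000]
BᵀPA = [36.0000 -29.2500; 8.0000 -1.5000]
K = S⁻¹·BᵀPA = [0.3902 -0.3868; 0.2023 0.2756]
A−BK = [0.0072 -0.0310; 0.0343 -0.0043]
AᵀP(A−BK) = [0.3324 -0.2818; -0.2818 0.3508]
P' = Q + AᵀP(A−BK) = [6.5824 5.7182; 5.7182 9.3508]
tr(P') = 15.9332


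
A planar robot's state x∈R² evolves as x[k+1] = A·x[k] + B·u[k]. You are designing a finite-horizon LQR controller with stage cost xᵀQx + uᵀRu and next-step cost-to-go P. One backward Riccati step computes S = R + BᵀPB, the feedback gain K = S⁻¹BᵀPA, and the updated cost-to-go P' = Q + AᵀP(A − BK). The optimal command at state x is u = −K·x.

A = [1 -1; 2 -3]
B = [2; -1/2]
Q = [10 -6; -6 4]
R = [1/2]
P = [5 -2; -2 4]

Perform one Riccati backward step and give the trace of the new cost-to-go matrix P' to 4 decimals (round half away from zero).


BᵀP = [11.0000 -6.0000]
S = R + BᵀPB = [1/2] + [25.0000] = [25.5000]
BᵀPA = [-1.0000 7.0000]
K = S⁻¹·BᵀPA = [-0.0392 0.2745]
A−BK = [1.0784 -1.5490; 1.9804 -2.8627]
AᵀP(A−BK) = [12.9608 -18.7255; -18.7255 27.0784]
P' = Q + AᵀP(A−BK) = [22.9608 -24.7255; -24.7255 31.0784]
tr(P') = 54.0392

54.0392


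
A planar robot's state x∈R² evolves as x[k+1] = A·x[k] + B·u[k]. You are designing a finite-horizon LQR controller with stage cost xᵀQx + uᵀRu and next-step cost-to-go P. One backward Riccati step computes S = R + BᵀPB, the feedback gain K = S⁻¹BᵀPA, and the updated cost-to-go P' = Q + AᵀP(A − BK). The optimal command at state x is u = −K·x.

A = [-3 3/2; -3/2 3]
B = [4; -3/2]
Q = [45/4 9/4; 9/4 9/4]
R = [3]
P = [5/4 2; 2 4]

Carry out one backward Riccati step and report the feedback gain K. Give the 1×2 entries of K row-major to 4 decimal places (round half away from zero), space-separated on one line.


-1.1250 1.1250

BᵀP = [2.0000 2.0000]
S = R + BᵀPB = [3] + [5.0000] = [8.0000]
BᵀPA = [-9.0000 9.0000]
K = S⁻¹·BᵀPA = [-1.1250 1.1250]
A−BK = [1.5000 -3.0000; -3.1875 4.6875]
AᵀP(A−BK) = [28.1250 -36.0000; -36.0000 46.6875]
P' = Q + AᵀP(A−BK) = [39.3750 -33.7500; -33.7500 48.9375]
tr(P') = 88.3125


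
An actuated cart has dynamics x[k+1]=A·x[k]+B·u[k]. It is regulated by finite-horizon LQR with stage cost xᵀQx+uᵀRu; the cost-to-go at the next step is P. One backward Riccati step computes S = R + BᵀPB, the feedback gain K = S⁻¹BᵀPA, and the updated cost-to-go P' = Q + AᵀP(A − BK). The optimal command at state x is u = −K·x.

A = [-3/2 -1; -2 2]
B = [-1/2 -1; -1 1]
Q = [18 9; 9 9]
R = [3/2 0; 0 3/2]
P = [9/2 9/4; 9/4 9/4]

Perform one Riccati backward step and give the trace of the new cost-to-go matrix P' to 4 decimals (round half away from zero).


35.5028

BᵀP = [-4.5000 -3.3750; -2.2500 0.0000]
S = R + BᵀPB = [3/2 0; 0 3/2] + [5.6250 1.1250; 1.1250 2.2500] = [7.1250 1.1250; 1.1250 3.7500]
BᵀPA = [13.5000 -2.2500; 3.3750 2.2500]
K = S⁻¹·BᵀPA = [1.8398 -0.4309; 0.3481 0.7293]
A−BK = [-0.2320 -0.4862; -0.5083 0.8398]
AᵀP(A−BK) = [6.6133 -1.1436; -1.1436 1.8895]
P' = Q + AᵀP(A−BK) = [24.6133 7.8564; 7.8564 10.8895]
tr(P') = 35.5028


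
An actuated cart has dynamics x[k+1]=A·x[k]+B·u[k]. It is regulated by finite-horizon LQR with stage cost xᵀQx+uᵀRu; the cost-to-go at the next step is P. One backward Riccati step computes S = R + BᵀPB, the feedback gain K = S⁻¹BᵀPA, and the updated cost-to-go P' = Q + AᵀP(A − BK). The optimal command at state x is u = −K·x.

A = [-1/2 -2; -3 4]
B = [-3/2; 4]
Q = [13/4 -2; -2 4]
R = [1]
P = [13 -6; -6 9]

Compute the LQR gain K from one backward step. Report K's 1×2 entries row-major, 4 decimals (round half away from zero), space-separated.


-0.4599 1.0843

BᵀP = [-43.5000 45.0000]
S = R + BᵀPB = [1] + [245.2500] = [246.2500]
BᵀPA = [-113.2500 267.0000]
K = S⁻¹·BᵀPA = [-0.4599 1.0843]
A−BK = [-1.1898 -0.3736; -1.1604 -0.3371]
AᵀP(A−BK) = [14.1665 3.7929; 3.7929 2.5015]
P' = Q + AᵀP(A−BK) = [17.4165 1.7929; 1.7929 6.5015]
tr(P') = 23.9180


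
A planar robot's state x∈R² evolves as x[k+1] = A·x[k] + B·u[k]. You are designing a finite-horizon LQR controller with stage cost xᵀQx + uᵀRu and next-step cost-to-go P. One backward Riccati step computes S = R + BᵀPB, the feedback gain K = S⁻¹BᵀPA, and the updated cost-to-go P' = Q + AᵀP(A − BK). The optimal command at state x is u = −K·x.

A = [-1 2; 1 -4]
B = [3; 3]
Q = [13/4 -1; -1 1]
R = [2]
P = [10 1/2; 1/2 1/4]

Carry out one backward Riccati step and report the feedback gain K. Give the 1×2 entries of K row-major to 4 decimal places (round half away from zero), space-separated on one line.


-0.2833 0.5230

BᵀP = [31.5000 2.2500]
S = R + BᵀPB = [2] + [101.2500] = [103.2500]
BᵀPA = [-29.2500 54.0000]
K = S⁻¹·BᵀPA = [-0.2833 0.5230]
A−BK = [-0.1501 0.4310; 1.8499 -5.5690]
AᵀP(A−BK) = [0.9637 -2.7022; -2.7022 7.7579]
P' = Q + AᵀP(A−BK) = [4.2137 -3.7022; -3.7022 8.7579]
tr(P') = 12.9715


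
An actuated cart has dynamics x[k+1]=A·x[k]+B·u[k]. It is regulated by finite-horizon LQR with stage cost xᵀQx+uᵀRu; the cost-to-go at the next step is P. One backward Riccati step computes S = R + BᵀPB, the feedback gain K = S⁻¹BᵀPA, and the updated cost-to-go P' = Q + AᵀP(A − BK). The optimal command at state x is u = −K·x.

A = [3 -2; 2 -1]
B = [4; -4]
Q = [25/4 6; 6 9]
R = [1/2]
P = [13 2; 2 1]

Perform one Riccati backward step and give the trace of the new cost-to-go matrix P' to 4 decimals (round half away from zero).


46.3964

BᵀP = [44.0000 4.0000]
S = R + BᵀPB = [1/2] + [160.0000] = [160.5000]
BᵀPA = [140.0000 -92.0000]
K = S⁻¹·BᵀPA = [0.8723 -0.5732]
A−BK = [-0.4891 0.2928; 5.4891 -3.2928]
AᵀP(A−BK) = [22.8816 -13.7508; -13.7508 8.2648]
P' = Q + AᵀP(A−BK) = [29.1316 -7.7508; -7.7508 17.2648]
tr(P') = 46.3964


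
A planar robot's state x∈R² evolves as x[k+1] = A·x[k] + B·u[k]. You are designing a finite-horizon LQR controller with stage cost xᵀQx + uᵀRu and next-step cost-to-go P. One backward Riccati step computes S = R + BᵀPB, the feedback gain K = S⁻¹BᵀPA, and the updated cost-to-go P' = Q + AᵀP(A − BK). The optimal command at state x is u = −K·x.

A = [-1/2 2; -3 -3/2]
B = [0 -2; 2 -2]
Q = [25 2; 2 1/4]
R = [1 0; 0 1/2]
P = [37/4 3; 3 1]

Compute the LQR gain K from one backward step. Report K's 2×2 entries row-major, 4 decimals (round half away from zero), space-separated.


BᵀP = [6.0000 2.0000; -24.5000 -8.0000]
S = R + BᵀPB = [1 0; 0 1/2] + [4.0000 -16.0000; -16.0000 65.0000] = [5.0000 -16.0000; -16.0000 65.5000]
BᵀPA = [-9.0000 9.0000; 36.2500 -37.0000]
K = S⁻¹·BᵀPA = [-0.1329 -0.0350; 0.5210 -0.5734]
A−BK = [0.5420 0.8531; -1.6923 -2.5769]
AᵀP(A−BK) = [0.2312 -0.0280; -0.0280 0.3479]
P' = Q + AᵀP(A−BK) = [25.2312 1.9720; 1.9720 0.5979]
tr(P') = 25.8291

-0.1329 -0.0350 0.5210 -0.5734


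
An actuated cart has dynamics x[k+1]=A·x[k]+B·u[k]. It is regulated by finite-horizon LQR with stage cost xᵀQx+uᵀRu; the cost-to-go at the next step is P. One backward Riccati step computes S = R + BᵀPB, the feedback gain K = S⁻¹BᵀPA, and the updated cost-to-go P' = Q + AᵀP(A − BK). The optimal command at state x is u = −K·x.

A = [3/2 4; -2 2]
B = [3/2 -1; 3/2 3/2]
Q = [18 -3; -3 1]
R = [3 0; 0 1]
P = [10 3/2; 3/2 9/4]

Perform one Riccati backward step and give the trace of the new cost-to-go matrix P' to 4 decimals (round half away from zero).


33.9214

BᵀP = [17.2500 5.6250; -7.7500 1.8750]
S = R + BᵀPB = [3 0; 0 1] + [34.3125 -8.8125; -8.8125 10.5625] = [37.3125 -8.8125; -8.8125 11.5625]
BᵀPA = [14.6250 80.2500; -15.3750 -27.2500]
K = S⁻¹·BᵀPA = [0.0950 1.9441; -1.2573 -0.8750]
A−BK = [0.1002 0.2088; -0.2565 0.3964]
AᵀP(A−BK) = [1.7793 1.6139; 1.6139 13.1422]
P' = Q + AᵀP(A−BK) = [19.7793 -1.3861; -1.3861 14.1422]
tr(P') = 33.9214


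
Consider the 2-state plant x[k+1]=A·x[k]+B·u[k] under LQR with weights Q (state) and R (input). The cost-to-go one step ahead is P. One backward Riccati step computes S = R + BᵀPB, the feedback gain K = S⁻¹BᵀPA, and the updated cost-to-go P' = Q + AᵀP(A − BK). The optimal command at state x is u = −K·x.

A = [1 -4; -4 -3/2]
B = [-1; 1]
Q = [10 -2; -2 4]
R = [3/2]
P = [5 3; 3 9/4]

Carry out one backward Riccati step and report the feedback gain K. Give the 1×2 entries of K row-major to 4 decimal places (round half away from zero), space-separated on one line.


0.3636 3.3182

BᵀP = [-2.0000 -0.7500]
S = R + BᵀPB = [3/2] + [1.2500] = [2.7500]
BᵀPA = [1.0000 9.1250]
K = S⁻¹·BᵀPA = [0.3636 3.3182]
A−BK = [1.3636 -0.6818; -4.3636 -4.8182]
AᵀP(A−BK) = [16.6364 33.6818; 33.6818 90.7841]
P' = Q + AᵀP(A−BK) = [26.6364 31.6818; 31.6818 94.7841]
tr(P') = 121.4205


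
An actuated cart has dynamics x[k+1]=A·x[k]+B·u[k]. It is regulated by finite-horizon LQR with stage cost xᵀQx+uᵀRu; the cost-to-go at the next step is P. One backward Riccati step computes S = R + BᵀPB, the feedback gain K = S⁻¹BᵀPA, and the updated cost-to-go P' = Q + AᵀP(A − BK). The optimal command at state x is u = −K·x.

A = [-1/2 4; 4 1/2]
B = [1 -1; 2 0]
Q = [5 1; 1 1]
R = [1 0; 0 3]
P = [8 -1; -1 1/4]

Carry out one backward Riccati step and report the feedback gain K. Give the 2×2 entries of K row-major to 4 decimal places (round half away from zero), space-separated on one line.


BᵀP = [6.0000 -0.5000; -8.0000 1.0000]
S = R + BᵀPB = [1 0; 0 3] + [5.0000 -6.0000; -6.0000 8.0000] = [6.0000 -6.0000; -6.0000 11.0000]
BᵀPA = [-5.0000 23.7500; 8.0000 -31.5000]
K = S⁻¹·BᵀPA = [-0.2333 2.4083; 0.6000 -1.5500]
A−BK = [0.3333 0.0417; 4.4667 -4.3167]
AᵀP(A−BK) = [4.0333 -6.8083; -6.8083 18.0396]
P' = Q + AᵀP(A−BK) = [9.0333 -5.8083; -5.8083 19.0396]
tr(P') = 28.0729

-0.2333 2.4083 0.6000 -1.5500


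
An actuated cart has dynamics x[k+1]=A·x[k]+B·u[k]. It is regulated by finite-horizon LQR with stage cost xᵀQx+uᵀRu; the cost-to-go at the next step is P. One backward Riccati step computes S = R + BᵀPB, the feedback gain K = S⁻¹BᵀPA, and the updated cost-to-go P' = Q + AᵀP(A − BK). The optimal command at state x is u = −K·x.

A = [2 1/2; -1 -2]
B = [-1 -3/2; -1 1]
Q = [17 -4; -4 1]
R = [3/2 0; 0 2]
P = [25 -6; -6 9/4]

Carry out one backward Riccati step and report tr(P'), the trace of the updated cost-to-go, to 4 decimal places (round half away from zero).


22.6416

BᵀP = [-19.0000 3.7500; -43.5000 11.2500]
S = R + BᵀPB = [3/2 0; 0 2] + [15.2500 32.2500; 32.2500 76.5000] = [16.7500 32.2500; 32.2500 78.5000]
BᵀPA = [-41.7500 -17.0000; -98.2500 -44.2500]
K = S⁻¹·BᵀPA = [-0.3960 0.3368; -1.0889 -0.7021]
A−BK = [-0.0293 -0.2163; -0.3070 -0.9611]
AᵀP(A−BK) = [2.7322 1.5839; 1.5839 1.9094]
P' = Q + AᵀP(A−BK) = [19.7322 -2.4161; -2.4161 2.9094]
tr(P') = 22.6416


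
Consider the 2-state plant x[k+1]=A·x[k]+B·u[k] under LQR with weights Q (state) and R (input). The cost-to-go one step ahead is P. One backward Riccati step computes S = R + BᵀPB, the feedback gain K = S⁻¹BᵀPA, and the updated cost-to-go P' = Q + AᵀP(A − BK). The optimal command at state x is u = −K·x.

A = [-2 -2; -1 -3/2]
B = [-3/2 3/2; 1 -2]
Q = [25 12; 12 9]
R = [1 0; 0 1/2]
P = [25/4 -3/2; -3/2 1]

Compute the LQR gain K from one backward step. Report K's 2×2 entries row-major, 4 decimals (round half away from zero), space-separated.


BᵀP = [-10.8750 3.2500; 12.3750 -4.2500]
S = R + BᵀPB = [1 0; 0 1/2] + [19.5625 -22.8125; -22.8125 27.0625] = [20.5625 -22.8125; -22.8125 27.5625]
BᵀPA = [18.5000 16.8750; -20.5000 -18.3750]
K = S⁻¹·BᵀPA = [0.9117 0.9912; 0.0108 0.1537]
A−BK = [-0.6487 -0.7438; -1.8901 -2.1837]
AᵀP(A−BK) = [3.3554 3.8139; 3.8139 4.3479]
P' = Q + AᵀP(A−BK) = [28.3554 15.8139; 15.8139 13.3479]
tr(P') = 41.7033

0.9117 0.9912 0.0108 0.1537


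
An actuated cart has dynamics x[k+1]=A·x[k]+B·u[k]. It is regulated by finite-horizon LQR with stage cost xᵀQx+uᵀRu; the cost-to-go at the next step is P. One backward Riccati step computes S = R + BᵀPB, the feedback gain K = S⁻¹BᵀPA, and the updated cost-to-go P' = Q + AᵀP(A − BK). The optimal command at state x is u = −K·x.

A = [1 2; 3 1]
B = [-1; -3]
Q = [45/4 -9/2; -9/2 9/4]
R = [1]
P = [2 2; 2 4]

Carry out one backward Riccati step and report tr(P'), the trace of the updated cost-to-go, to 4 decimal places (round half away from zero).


BᵀP = [-8.0000 -14.0000]
S = R + BᵀPB = [1] + [50.0000] = [51.0000]
BᵀPA = [-50.0000 -30.0000]
K = S⁻¹·BᵀPA = [-0.9804 -0.5882]
A−BK = [0.0196 1.4118; 0.0588 -0.7647]
AᵀP(A−BK) = [0.9804 0.5882; 0.5882 2.3529]
P' = Q + AᵀP(A−BK) = [12.2304 -3.9118; -3.9118 4.6029]
tr(P') = 16.8333

16.8333


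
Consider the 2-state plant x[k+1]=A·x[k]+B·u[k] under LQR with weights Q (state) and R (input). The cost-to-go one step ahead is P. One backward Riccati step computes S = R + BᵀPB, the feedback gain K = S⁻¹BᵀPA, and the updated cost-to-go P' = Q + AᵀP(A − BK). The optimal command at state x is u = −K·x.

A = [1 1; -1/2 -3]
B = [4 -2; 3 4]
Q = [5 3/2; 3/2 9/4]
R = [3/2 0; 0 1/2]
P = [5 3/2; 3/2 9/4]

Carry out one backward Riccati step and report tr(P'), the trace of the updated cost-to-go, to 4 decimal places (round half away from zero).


7.5442

BᵀP = [24.5000 12.7500; -4.0000 6.0000]
S = R + BᵀPB = [3/2 0; 0 1/2] + [136.2500 2.0000; 2.0000 32.0000] = [137.7500 2.0000; 2.0000 32.5000]
BᵀPA = [18.1250 -13.7500; -7.0000 -22.0000]
K = S⁻¹·BᵀPA = [0.1348 -0.0901; -0.2237 -0.6714]
A−BK = [0.0133 0.0175; -0.0098 -0.0443]
AᵀP(A−BK) = [0.0530 0.0579; 0.0579 0.2412]
P' = Q + AᵀP(A−BK) = [5.0530 1.5579; 1.5579 2.4912]
tr(P') = 7.5442


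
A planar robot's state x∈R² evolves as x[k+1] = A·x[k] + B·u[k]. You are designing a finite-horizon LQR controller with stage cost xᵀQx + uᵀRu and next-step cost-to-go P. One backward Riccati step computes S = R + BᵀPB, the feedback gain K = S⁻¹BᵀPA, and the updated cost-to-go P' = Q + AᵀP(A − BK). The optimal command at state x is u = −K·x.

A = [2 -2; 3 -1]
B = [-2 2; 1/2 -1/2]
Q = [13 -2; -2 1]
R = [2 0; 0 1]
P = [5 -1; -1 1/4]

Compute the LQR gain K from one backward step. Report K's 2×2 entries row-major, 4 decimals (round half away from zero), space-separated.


-0.2145 0.2768 0.4290 -0.5536

BᵀP = [-10.5000 2.1250; 10.5000 -2.1250]
S = R + BᵀPB = [2 0; 0 1] + [22.0625 -22.0625; -22.0625 22.0625] = [24.0625 -22.0625; -22.0625 23.0625]
BᵀPA = [-14.6250 18.8750; 14.6250 -18.8750]
K = S⁻¹·BᵀPA = [-0.2145 0.2768; 0.4290 -0.5536]
A−BK = [0.7131 -0.3391; 3.3217 -1.4152]
AᵀP(A−BK) = [0.8396 -0.6049; -0.6049 0.5756]
P' = Q + AᵀP(A−BK) = [13.8396 -2.6049; -2.6049 1.5756]
tr(P') = 15.4152


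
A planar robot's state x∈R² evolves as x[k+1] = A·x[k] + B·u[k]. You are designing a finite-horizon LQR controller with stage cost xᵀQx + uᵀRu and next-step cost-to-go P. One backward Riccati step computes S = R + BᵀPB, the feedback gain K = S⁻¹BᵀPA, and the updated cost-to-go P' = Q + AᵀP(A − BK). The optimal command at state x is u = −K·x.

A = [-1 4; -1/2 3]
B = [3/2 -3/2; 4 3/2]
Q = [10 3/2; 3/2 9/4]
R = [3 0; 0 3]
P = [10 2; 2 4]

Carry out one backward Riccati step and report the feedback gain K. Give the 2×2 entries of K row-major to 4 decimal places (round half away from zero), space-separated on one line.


-0.2679 1.2474 0.3487 -1.2359

BᵀP = [23.0000 19.0000; -12.0000 3.0000]
S = R + BᵀPB = [3 0; 0 3] + [110.5000 -6.0000; -6.0000 22.5000] = [113.5000 -6.0000; -6.0000 25.5000]
BᵀPA = [-32.5000 149.0000; 10.5000 -39.0000]
K = S⁻¹·BᵀPA = [-0.2679 1.2474; 0.3487 -1.2359]
A−BK = [-0.0750 0.2750; 0.0485 -0.1359]
AᵀP(A−BK) = [0.6313 -2.4812; -2.4812 9.9313]
P' = Q + AᵀP(A−BK) = [10.6313 -0.9812; -0.9812 12.1813]
tr(P') = 22.8126


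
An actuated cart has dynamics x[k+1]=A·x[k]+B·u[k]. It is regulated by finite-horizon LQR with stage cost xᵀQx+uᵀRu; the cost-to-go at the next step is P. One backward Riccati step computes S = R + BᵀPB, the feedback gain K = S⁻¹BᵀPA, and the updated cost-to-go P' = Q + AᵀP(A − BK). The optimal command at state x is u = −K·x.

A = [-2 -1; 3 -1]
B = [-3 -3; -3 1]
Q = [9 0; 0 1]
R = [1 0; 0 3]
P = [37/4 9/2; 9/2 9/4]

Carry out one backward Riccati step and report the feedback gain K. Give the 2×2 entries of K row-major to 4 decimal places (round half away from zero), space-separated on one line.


BᵀP = [-41.2500 -20.2500; -23.2500 -11.2500]
S = R + BᵀPB = [1 0; 0 3] + [184.5000 103.5000; 103.5000 58.5000] = [185.5000 103.5000; 103.5000 61.5000]
BᵀPA = [21.7500 61.5000; 12.7500 34.5000]
K = S⁻¹·BᵀPA = [0.0259 0.3039; 0.1638 0.0496]
A−BK = [-1.4310 0.0603; 2.9138 -0.1379]
AᵀP(A−BK) = [0.5991 0.0086; 0.0086 0.1013]
P' = Q + AᵀP(A−BK) = [9.5991 0.0086; 0.0086 1.1013]
tr(P') = 10.7004

0.0259 0.3039 0.1638 0.0496


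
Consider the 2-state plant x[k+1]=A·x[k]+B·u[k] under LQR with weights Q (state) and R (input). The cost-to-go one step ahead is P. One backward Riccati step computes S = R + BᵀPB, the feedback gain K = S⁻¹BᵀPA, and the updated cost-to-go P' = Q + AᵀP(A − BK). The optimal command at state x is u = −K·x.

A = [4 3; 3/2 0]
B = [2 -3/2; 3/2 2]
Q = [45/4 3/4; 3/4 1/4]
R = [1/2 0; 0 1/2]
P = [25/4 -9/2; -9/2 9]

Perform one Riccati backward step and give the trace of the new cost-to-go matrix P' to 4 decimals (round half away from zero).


BᵀP = [5.7500 4.5000; -18.3750 24.7500]
S = R + BᵀPB = [1/2 0; 0 1/2] + [18.2500 0.3750; 0.3750 77.0625] = [18.7500 0.3750; 0.3750 77.5625]
BᵀPA = [29.7500 17.2500; -36.3750 -55.1250]
K = S⁻¹·BᵀPA = [1.5962 0.9343; -0.4767 -0.7152]
A−BK = [0.0926 0.0585; 0.0591 0.0290]
AᵀP(A−BK) = [1.4233 0.9378; 0.9378 0.7060]
P' = Q + AᵀP(A−BK) = [12.6733 1.6878; 1.6878 0.9560]
tr(P') = 13.6292

13.6292


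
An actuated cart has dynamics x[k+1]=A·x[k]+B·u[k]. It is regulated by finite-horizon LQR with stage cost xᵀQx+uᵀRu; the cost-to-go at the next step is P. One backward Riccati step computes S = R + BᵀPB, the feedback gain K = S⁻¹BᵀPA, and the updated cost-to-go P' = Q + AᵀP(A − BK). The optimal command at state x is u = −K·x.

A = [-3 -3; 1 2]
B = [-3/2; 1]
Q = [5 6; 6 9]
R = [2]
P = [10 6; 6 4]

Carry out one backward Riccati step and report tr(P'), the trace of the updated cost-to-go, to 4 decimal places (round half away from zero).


BᵀP = [-9.0000 -5.0000]
S = R + BᵀPB = [2] + [8.5000] = [10.5000]
BᵀPA = [22.0000 17.0000]
K = S⁻¹·BᵀPA = [2.0952 1.6190]
A−BK = [0.1429 -0.5714; -1.0952 0.3810]
AᵀP(A−BK) = [11.9048 8.3810; 8.3810 6.4762]
P' = Q + AᵀP(A−BK) = [16.9048 14.3810; 14.3810 15.4762]
tr(P') = 32.3810

32.3810


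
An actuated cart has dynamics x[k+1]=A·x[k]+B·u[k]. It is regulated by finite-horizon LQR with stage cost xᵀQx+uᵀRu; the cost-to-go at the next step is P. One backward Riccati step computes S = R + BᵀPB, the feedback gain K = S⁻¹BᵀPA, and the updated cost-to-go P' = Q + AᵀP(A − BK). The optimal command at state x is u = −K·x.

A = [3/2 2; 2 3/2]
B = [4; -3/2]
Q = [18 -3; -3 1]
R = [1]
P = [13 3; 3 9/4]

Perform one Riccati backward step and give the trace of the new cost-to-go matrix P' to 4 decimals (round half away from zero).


BᵀP = [47.5000 8.6250]
S = R + BᵀPB = [1] + [177.0625] = [178.0625]
BᵀPA = [88.5000 107.9375]
K = S⁻¹·BᵀPA = [0.4970 0.6062]
A−BK = [-0.4881 -0.4247; 2.7455 2.4093]
AᵀP(A−BK) = [12.2640 10.8533; 10.8533 9.6332]
P' = Q + AᵀP(A−BK) = [30.2640 7.8533; 7.8533 10.6332]
tr(P') = 40.8972

40.8972


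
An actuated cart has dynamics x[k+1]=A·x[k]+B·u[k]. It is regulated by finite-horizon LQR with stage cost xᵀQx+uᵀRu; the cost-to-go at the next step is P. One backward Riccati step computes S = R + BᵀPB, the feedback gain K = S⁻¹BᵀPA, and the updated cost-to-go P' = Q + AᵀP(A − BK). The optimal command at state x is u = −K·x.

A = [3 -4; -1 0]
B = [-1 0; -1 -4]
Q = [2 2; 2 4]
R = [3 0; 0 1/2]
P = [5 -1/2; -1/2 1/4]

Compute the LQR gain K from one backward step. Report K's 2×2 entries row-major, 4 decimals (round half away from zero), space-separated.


BᵀP = [-4.5000 0.2500; 2.0000 -1.0000]
S = R + BᵀPB = [3 0; 0 1/2] + [4.2500 -1.0000; -1.0000 4.0000] = [7.2500 -1.0000; -1.0000 4.5000]
BᵀPA = [-13.7500 18.0000; 7.0000 -8.0000]
K = S⁻¹·BᵀPA = [-1.7352 2.3083; 1.1700 -1.2648]
A−BK = [1.2648 -1.6917; 1.9447 -2.7510]
AᵀP(A−BK) = [16.2016 -21.4071; -21.4071 28.3320]
P' = Q + AᵀP(A−BK) = [18.2016 -19.4071; -19.4071 32.3320]
tr(P') = 50.5336

-1.7352 2.3083 1.1700 -1.2648


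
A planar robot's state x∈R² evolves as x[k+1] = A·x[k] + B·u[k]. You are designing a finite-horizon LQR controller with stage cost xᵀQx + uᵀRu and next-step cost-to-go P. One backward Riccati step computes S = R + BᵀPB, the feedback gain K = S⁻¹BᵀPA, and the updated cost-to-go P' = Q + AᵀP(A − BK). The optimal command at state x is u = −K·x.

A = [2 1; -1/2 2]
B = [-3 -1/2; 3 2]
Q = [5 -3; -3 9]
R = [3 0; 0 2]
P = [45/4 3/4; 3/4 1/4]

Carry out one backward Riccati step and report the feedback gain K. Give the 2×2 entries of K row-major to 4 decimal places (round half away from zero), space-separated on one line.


-0.6812 -0.4167 0.0865 0.3333

BᵀP = [-31.5000 -1.5000; -4.1250 0.1250]
S = R + BᵀPB = [3 0; 0 2] + [90.0000 12.7500; 12.7500 2.3125] = [93.0000 12.7500; 12.7500 4.3125]
BᵀPA = [-62.2500 -34.5000; -8.3125 -3.8750]
K = S⁻¹·BᵀPA = [-0.6812 -0.4167; 0.0865 0.3333]
A−BK = [-0.0004 -0.0833; 1.3707 2.5833]
AᵀP(A−BK) = [1.8760 1.7083; 1.7083 2.1667]
P' = Q + AᵀP(A−BK) = [6.8760 -1.2917; -1.2917 11.1667]
tr(P') = 18.0426


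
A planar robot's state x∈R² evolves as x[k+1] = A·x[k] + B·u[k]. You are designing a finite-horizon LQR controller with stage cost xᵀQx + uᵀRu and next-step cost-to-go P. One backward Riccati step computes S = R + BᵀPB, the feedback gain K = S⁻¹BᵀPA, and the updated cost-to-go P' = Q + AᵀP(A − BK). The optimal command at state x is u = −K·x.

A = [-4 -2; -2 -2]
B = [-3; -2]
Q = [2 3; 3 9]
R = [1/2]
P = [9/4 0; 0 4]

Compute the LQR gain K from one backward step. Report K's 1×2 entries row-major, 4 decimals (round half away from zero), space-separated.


1.1701 0.8027

BᵀP = [-6.7500 -8.0000]
S = R + BᵀPB = [1/2] + [36.2500] = [36.7500]
BᵀPA = [43.0000 29.5000]
K = S⁻¹·BᵀPA = [1.1701 0.8027]
A−BK = [-0.4898 0.4082; 0.3401 -0.3946]
AᵀP(A−BK) = [1.6871 -0.5170; -0.5170 1.3197]
P' = Q + AᵀP(A−BK) = [3.6871 2.4830; 2.4830 10.3197]
tr(P') = 14.0068


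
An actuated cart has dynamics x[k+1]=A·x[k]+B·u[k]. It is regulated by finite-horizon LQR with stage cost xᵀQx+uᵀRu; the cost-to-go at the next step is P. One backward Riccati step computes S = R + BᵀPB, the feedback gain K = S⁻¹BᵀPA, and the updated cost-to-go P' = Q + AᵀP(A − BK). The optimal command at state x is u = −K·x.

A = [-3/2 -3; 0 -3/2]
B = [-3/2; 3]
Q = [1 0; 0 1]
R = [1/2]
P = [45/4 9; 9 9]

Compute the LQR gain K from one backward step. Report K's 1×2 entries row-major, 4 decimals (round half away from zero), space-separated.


BᵀP = [10.1250 13.5000]
S = R + BᵀPB = [1/2] + [25.3125] = [25.8125]
BᵀPA = [-15.1875 -50.6250]
K = S⁻¹·BᵀPA = [-0.5884 -1.9613]
A−BK = [-2.3826 -5.9419; 1.7651 4.3838]
AᵀP(A−BK) = [16.3765 41.0884; 41.0884 103.2113]
P' = Q + AᵀP(A−BK) = [17.3765 41.0884; 41.0884 104.2113]
tr(P') = 121.5878

-0.5884 -1.9613


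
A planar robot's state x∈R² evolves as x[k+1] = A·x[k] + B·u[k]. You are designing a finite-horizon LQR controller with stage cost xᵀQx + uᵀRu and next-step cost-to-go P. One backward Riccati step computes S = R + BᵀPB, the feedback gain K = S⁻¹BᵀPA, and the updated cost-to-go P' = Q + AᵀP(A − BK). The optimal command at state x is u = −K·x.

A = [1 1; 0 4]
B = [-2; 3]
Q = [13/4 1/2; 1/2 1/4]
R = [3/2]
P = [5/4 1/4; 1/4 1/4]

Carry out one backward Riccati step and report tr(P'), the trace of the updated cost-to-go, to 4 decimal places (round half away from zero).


11.3696

BᵀP = [-1.7500 0.2500]
S = R + BᵀPB = [3/2] + [4.2500] = [5.7500]
BᵀPA = [-1.7500 -0.7500]
K = S⁻¹·BᵀPA = [-0.3043 -0.1304]
A−BK = [0.3913 0.7391; 0.9130 4.3913]
AᵀP(A−BK) = [0.7174 2.0217; 2.0217 7.1522]
P' = Q + AᵀP(A−BK) = [3.9674 2.5217; 2.5217 7.4022]
tr(P') = 11.3696


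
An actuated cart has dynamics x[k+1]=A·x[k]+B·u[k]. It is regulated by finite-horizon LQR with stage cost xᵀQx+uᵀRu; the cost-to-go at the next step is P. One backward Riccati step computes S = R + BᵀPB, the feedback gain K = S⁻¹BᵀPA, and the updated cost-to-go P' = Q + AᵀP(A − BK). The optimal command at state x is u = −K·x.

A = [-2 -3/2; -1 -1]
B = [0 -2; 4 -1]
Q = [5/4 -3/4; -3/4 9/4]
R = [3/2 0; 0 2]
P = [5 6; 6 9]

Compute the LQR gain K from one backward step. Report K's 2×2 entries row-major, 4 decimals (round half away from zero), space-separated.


BᵀP = [24.0000 36.0000; -16.0000 -21.0000]
S = R + BᵀPB = [3/2 0; 0 2] + [144.0000 -84.0000; -84.0000 53.0000] = [145.5000 -84.0000; -84.0000 55.0000]
BᵀPA = [-84.0000 -72.0000; 53.0000 45.0000]
K = S⁻¹·BᵀPA = [-0.1775 -0.1902; 0.6926 0.5277]
A−BK = [-0.6149 -0.4445; 0.4025 0.2884]
AᵀP(A−BK) = [1.3851 1.0555; 1.0555 0.8094]
P' = Q + AᵀP(A−BK) = [2.6351 0.3055; 0.3055 3.0594]
tr(P') = 5.6945

-0.1775 -0.1902 0.6926 0.5277


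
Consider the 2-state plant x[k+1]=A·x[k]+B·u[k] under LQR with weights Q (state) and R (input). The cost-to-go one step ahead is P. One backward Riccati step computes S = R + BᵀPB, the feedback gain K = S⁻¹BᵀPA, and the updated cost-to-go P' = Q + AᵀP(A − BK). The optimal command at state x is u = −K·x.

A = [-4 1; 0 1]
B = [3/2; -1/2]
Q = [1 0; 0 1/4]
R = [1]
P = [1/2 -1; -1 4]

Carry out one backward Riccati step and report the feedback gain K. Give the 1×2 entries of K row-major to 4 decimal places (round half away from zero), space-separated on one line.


BᵀP = [1.2500 -3.5000]
S = R + BᵀPB = [1] + [3.6250] = [4.6250]
BᵀPA = [-5.0000 -2.2500]
K = S⁻¹·BᵀPA = [-1.0811 -0.4865]
A−BK = [-2.3784 1.7297; -0.5405 0.7568]
AᵀP(A−BK) = [2.5946 -0.4324; -0.4324 1.4054]
P' = Q + AᵀP(A−BK) = [3.5946 -0.4324; -0.4324 1.6554]
tr(P') = 5.2500

-1.0811 -0.4865
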